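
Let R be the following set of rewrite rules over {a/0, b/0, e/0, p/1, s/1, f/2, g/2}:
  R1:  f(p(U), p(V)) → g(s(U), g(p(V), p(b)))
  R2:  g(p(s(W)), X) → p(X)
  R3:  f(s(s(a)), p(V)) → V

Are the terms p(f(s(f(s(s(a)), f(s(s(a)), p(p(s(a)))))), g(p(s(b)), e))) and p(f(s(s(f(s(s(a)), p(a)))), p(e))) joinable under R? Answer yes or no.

Reduce t₁ = p(f(s(f(s(s(a)), f(s(s(a)), p(p(s(a)))))), g(p(s(b)), e))):
1. p(f(s(f(s(s(a)), f(s(s(a)), p(p(s(a)))))), g(p(s(b)), e)))  →  p(f(s(f(s(s(a)), p(s(a)))), g(p(s(b)), e)))   [R3 at 1.1.1.2]
2. p(f(s(f(s(s(a)), p(s(a)))), g(p(s(b)), e)))  →  p(f(s(s(a)), g(p(s(b)), e)))   [R3 at 1.1.1]
3. p(f(s(s(a)), g(p(s(b)), e)))  →  p(f(s(s(a)), p(e)))   [R2 at 1.2]
4. p(f(s(s(a)), p(e)))  →  p(e)   [R3 at 1]

Reduce t₂ = p(f(s(s(f(s(s(a)), p(a)))), p(e))):
1. p(f(s(s(f(s(s(a)), p(a)))), p(e)))  →  p(f(s(s(a)), p(e)))   [R3 at 1.1.1.1]
2. p(f(s(s(a)), p(e)))  →  p(e)   [R3 at 1]

yes — NF(t₁) = p(e), NF(t₂) = p(e)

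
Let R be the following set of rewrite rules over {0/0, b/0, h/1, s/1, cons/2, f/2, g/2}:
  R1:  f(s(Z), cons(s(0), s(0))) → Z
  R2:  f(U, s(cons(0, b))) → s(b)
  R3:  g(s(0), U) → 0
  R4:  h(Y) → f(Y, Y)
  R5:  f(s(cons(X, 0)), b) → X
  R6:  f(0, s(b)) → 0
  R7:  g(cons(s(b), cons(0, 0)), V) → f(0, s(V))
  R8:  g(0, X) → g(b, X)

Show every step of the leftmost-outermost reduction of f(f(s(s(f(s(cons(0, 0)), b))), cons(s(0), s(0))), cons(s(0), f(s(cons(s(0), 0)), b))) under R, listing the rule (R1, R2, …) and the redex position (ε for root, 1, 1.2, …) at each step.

0

1. f(f(s(s(f(s(cons(0, 0)), b))), cons(s(0), s(0))), cons(s(0), f(s(cons(s(0), 0)), b)))  →  f(s(f(s(cons(0, 0)), b)), cons(s(0), f(s(cons(s(0), 0)), b)))   [R1 at 1]
2. f(s(f(s(cons(0, 0)), b)), cons(s(0), f(s(cons(s(0), 0)), b)))  →  f(s(0), cons(s(0), f(s(cons(s(0), 0)), b)))   [R5 at 1.1]
3. f(s(0), cons(s(0), f(s(cons(s(0), 0)), b)))  →  f(s(0), cons(s(0), s(0)))   [R5 at 2.2]
4. f(s(0), cons(s(0), s(0)))  →  0   [R1 at ε]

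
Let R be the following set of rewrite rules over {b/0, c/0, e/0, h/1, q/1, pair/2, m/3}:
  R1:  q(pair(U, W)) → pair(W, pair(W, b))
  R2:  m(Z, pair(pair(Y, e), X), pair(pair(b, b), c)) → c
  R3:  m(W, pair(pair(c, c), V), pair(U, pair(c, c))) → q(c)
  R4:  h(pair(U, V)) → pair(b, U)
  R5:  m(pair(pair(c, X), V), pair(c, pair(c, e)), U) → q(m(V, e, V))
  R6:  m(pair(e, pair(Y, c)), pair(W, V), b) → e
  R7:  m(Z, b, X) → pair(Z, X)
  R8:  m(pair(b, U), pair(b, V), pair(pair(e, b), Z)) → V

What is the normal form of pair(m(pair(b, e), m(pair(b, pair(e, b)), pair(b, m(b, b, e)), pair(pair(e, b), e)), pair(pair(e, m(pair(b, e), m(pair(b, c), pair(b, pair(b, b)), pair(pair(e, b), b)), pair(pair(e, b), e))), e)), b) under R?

pair(e, b)

1. pair(m(pair(b, e), m(pair(b, pair(e, b)), pair(b, m(b, b, e)), pair(pair(e, b), e)), pair(pair(e, m(pair(b, e), m(pair(b, c), pair(b, pair(b, b)), pair(pair(e, b), b)), pair(pair(e, b), e))), e)), b)  →  pair(m(pair(b, e), m(b, b, e), pair(pair(e, m(pair(b, e), m(pair(b, c), pair(b, pair(b, b)), pair(pair(e, b), b)), pair(pair(e, b), e))), e)), b)   [R8 at 1.2]
2. pair(m(pair(b, e), m(b, b, e), pair(pair(e, m(pair(b, e), m(pair(b, c), pair(b, pair(b, b)), pair(pair(e, b), b)), pair(pair(e, b), e))), e)), b)  →  pair(m(pair(b, e), pair(b, e), pair(pair(e, m(pair(b, e), m(pair(b, c), pair(b, pair(b, b)), pair(pair(e, b), b)), pair(pair(e, b), e))), e)), b)   [R7 at 1.2]
3. pair(m(pair(b, e), pair(b, e), pair(pair(e, m(pair(b, e), m(pair(b, c), pair(b, pair(b, b)), pair(pair(e, b), b)), pair(pair(e, b), e))), e)), b)  →  pair(m(pair(b, e), pair(b, e), pair(pair(e, m(pair(b, e), pair(b, b), pair(pair(e, b), e))), e)), b)   [R8 at 1.3.1.2.2]
4. pair(m(pair(b, e), pair(b, e), pair(pair(e, m(pair(b, e), pair(b, b), pair(pair(e, b), e))), e)), b)  →  pair(m(pair(b, e), pair(b, e), pair(pair(e, b), e)), b)   [R8 at 1.3.1.2]
5. pair(m(pair(b, e), pair(b, e), pair(pair(e, b), e)), b)  →  pair(e, b)   [R8 at 1]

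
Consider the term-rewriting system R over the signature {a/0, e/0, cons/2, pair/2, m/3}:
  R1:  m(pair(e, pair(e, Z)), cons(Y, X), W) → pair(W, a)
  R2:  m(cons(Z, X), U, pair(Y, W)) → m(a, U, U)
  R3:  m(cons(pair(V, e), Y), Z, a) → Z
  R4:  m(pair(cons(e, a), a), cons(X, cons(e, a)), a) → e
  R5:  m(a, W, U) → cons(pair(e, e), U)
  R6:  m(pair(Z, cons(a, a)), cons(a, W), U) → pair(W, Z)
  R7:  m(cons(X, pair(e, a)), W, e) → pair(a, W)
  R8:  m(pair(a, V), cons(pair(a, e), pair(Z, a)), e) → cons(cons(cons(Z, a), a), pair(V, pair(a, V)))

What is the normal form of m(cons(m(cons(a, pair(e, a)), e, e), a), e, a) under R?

1. m(cons(m(cons(a, pair(e, a)), e, e), a), e, a)  →  m(cons(pair(a, e), a), e, a)   [R7 at 1.1]
2. m(cons(pair(a, e), a), e, a)  →  e   [R3 at ε]

e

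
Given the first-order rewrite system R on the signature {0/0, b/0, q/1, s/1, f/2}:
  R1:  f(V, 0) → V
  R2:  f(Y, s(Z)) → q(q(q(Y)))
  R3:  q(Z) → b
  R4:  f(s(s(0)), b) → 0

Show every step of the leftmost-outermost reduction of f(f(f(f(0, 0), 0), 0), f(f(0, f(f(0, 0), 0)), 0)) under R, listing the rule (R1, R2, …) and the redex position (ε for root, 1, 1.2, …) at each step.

1. f(f(f(f(0, 0), 0), 0), f(f(0, f(f(0, 0), 0)), 0))  →  f(f(f(0, 0), 0), f(f(0, f(f(0, 0), 0)), 0))   [R1 at 1]
2. f(f(f(0, 0), 0), f(f(0, f(f(0, 0), 0)), 0))  →  f(f(0, 0), f(f(0, f(f(0, 0), 0)), 0))   [R1 at 1]
3. f(f(0, 0), f(f(0, f(f(0, 0), 0)), 0))  →  f(0, f(f(0, f(f(0, 0), 0)), 0))   [R1 at 1]
4. f(0, f(f(0, f(f(0, 0), 0)), 0))  →  f(0, f(0, f(f(0, 0), 0)))   [R1 at 2]
5. f(0, f(0, f(f(0, 0), 0)))  →  f(0, f(0, f(0, 0)))   [R1 at 2.2]
6. f(0, f(0, f(0, 0)))  →  f(0, f(0, 0))   [R1 at 2.2]
7. f(0, f(0, 0))  →  f(0, 0)   [R1 at 2]
8. f(0, 0)  →  0   [R1 at ε]

0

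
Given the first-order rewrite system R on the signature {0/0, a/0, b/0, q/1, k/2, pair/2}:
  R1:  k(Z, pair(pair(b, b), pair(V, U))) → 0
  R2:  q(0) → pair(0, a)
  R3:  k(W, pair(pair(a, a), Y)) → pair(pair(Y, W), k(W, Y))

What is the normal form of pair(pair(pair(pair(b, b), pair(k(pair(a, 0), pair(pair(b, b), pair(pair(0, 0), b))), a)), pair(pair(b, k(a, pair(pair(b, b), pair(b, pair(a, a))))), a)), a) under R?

1. pair(pair(pair(pair(b, b), pair(k(pair(a, 0), pair(pair(b, b), pair(pair(0, 0), b))), a)), pair(pair(b, k(a, pair(pair(b, b), pair(b, pair(a, a))))), a)), a)  →  pair(pair(pair(pair(b, b), pair(0, a)), pair(pair(b, k(a, pair(pair(b, b), pair(b, pair(a, a))))), a)), a)   [R1 at 1.1.2.1]
2. pair(pair(pair(pair(b, b), pair(0, a)), pair(pair(b, k(a, pair(pair(b, b), pair(b, pair(a, a))))), a)), a)  →  pair(pair(pair(pair(b, b), pair(0, a)), pair(pair(b, 0), a)), a)   [R1 at 1.2.1.2]

pair(pair(pair(pair(b, b), pair(0, a)), pair(pair(b, 0), a)), a)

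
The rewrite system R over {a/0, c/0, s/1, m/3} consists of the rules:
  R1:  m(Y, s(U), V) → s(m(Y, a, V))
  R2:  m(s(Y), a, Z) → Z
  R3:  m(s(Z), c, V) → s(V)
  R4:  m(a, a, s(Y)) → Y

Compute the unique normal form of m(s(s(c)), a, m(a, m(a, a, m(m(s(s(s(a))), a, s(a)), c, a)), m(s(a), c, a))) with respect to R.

a

1. m(s(s(c)), a, m(a, m(a, a, m(m(s(s(s(a))), a, s(a)), c, a)), m(s(a), c, a)))  →  m(a, m(a, a, m(m(s(s(s(a))), a, s(a)), c, a)), m(s(a), c, a))   [R2 at ε]
2. m(a, m(a, a, m(m(s(s(s(a))), a, s(a)), c, a)), m(s(a), c, a))  →  m(a, m(a, a, m(s(a), c, a)), m(s(a), c, a))   [R2 at 2.3.1]
3. m(a, m(a, a, m(s(a), c, a)), m(s(a), c, a))  →  m(a, m(a, a, s(a)), m(s(a), c, a))   [R3 at 2.3]
4. m(a, m(a, a, s(a)), m(s(a), c, a))  →  m(a, a, m(s(a), c, a))   [R4 at 2]
5. m(a, a, m(s(a), c, a))  →  m(a, a, s(a))   [R3 at 3]
6. m(a, a, s(a))  →  a   [R4 at ε]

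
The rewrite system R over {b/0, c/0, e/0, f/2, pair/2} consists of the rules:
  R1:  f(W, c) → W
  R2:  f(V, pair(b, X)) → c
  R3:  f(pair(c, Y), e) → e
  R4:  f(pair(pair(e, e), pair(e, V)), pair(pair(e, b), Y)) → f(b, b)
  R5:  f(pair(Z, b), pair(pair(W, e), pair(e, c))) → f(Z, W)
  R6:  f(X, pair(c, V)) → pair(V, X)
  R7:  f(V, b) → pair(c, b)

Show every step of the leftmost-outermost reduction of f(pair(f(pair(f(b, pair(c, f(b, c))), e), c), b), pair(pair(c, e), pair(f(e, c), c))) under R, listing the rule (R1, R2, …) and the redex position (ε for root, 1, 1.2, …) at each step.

pair(pair(b, b), e)

1. f(pair(f(pair(f(b, pair(c, f(b, c))), e), c), b), pair(pair(c, e), pair(f(e, c), c)))  →  f(pair(pair(f(b, pair(c, f(b, c))), e), b), pair(pair(c, e), pair(f(e, c), c)))   [R1 at 1.1]
2. f(pair(pair(f(b, pair(c, f(b, c))), e), b), pair(pair(c, e), pair(f(e, c), c)))  →  f(pair(pair(pair(f(b, c), b), e), b), pair(pair(c, e), pair(f(e, c), c)))   [R6 at 1.1.1]
3. f(pair(pair(pair(f(b, c), b), e), b), pair(pair(c, e), pair(f(e, c), c)))  →  f(pair(pair(pair(b, b), e), b), pair(pair(c, e), pair(f(e, c), c)))   [R1 at 1.1.1.1]
4. f(pair(pair(pair(b, b), e), b), pair(pair(c, e), pair(f(e, c), c)))  →  f(pair(pair(pair(b, b), e), b), pair(pair(c, e), pair(e, c)))   [R1 at 2.2.1]
5. f(pair(pair(pair(b, b), e), b), pair(pair(c, e), pair(e, c)))  →  f(pair(pair(b, b), e), c)   [R5 at ε]
6. f(pair(pair(b, b), e), c)  →  pair(pair(b, b), e)   [R1 at ε]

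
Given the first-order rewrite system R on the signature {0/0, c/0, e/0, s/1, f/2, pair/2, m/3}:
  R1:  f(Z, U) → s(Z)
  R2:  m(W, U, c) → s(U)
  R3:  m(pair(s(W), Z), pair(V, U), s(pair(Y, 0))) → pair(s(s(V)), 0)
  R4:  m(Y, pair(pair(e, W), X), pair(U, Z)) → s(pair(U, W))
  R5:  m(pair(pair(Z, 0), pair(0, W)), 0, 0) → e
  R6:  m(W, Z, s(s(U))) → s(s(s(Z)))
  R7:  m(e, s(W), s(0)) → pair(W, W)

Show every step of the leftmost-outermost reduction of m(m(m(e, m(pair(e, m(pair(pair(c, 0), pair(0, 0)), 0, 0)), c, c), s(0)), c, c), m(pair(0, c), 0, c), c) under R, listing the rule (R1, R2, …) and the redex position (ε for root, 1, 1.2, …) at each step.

1. m(m(m(e, m(pair(e, m(pair(pair(c, 0), pair(0, 0)), 0, 0)), c, c), s(0)), c, c), m(pair(0, c), 0, c), c)  →  s(m(pair(0, c), 0, c))   [R2 at ε]
2. s(m(pair(0, c), 0, c))  →  s(s(0))   [R2 at 1]

s(s(0))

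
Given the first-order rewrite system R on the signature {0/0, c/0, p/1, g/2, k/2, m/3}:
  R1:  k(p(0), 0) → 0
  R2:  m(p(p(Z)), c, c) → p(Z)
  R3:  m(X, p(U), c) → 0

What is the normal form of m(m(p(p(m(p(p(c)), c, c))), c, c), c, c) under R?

1. m(m(p(p(m(p(p(c)), c, c))), c, c), c, c)  →  m(p(m(p(p(c)), c, c)), c, c)   [R2 at 1]
2. m(p(m(p(p(c)), c, c)), c, c)  →  m(p(p(c)), c, c)   [R2 at 1.1]
3. m(p(p(c)), c, c)  →  p(c)   [R2 at ε]

p(c)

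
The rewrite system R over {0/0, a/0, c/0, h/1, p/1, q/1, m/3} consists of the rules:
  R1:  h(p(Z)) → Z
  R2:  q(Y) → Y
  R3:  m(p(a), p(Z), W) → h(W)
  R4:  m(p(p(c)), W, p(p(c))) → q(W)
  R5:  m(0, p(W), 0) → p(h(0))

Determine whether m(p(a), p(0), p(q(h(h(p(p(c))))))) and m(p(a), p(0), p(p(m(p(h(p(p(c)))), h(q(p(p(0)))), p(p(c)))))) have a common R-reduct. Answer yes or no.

Reduce t₁ = m(p(a), p(0), p(q(h(h(p(p(c))))))):
1. m(p(a), p(0), p(q(h(h(p(p(c)))))))  →  h(p(q(h(h(p(p(c)))))))   [R3 at ε]
2. h(p(q(h(h(p(p(c)))))))  →  q(h(h(p(p(c)))))   [R1 at ε]
3. q(h(h(p(p(c)))))  →  h(h(p(p(c))))   [R2 at ε]
4. h(h(p(p(c))))  →  h(p(c))   [R1 at 1]
5. h(p(c))  →  c   [R1 at ε]

Reduce t₂ = m(p(a), p(0), p(p(m(p(h(p(p(c)))), h(q(p(p(0)))), p(p(c)))))):
1. m(p(a), p(0), p(p(m(p(h(p(p(c)))), h(q(p(p(0)))), p(p(c))))))  →  h(p(p(m(p(h(p(p(c)))), h(q(p(p(0)))), p(p(c))))))   [R3 at ε]
2. h(p(p(m(p(h(p(p(c)))), h(q(p(p(0)))), p(p(c))))))  →  p(m(p(h(p(p(c)))), h(q(p(p(0)))), p(p(c))))   [R1 at ε]
3. p(m(p(h(p(p(c)))), h(q(p(p(0)))), p(p(c))))  →  p(m(p(p(c)), h(q(p(p(0)))), p(p(c))))   [R1 at 1.1.1]
4. p(m(p(p(c)), h(q(p(p(0)))), p(p(c))))  →  p(q(h(q(p(p(0))))))   [R4 at 1]
5. p(q(h(q(p(p(0))))))  →  p(h(q(p(p(0)))))   [R2 at 1]
6. p(h(q(p(p(0)))))  →  p(h(p(p(0))))   [R2 at 1.1]
7. p(h(p(p(0))))  →  p(p(0))   [R1 at 1]

no — NF(t₁) = c, NF(t₂) = p(p(0))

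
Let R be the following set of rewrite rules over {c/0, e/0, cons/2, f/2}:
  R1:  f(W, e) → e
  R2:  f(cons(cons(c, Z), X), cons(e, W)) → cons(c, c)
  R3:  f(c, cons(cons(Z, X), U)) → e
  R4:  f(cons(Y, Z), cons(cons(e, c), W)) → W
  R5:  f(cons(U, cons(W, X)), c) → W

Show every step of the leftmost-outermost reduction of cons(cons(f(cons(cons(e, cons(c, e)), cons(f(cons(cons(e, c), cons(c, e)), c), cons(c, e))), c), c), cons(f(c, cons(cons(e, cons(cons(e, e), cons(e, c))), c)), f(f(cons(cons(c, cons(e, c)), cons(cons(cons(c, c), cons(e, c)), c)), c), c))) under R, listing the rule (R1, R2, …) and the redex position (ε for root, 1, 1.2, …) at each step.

cons(cons(c, c), cons(e, e))

1. cons(cons(f(cons(cons(e, cons(c, e)), cons(f(cons(cons(e, c), cons(c, e)), c), cons(c, e))), c), c), cons(f(c, cons(cons(e, cons(cons(e, e), cons(e, c))), c)), f(f(cons(cons(c, cons(e, c)), cons(cons(cons(c, c), cons(e, c)), c)), c), c)))  →  cons(cons(f(cons(cons(e, c), cons(c, e)), c), c), cons(f(c, cons(cons(e, cons(cons(e, e), cons(e, c))), c)), f(f(cons(cons(c, cons(e, c)), cons(cons(cons(c, c), cons(e, c)), c)), c), c)))   [R5 at 1.1]
2. cons(cons(f(cons(cons(e, c), cons(c, e)), c), c), cons(f(c, cons(cons(e, cons(cons(e, e), cons(e, c))), c)), f(f(cons(cons(c, cons(e, c)), cons(cons(cons(c, c), cons(e, c)), c)), c), c)))  →  cons(cons(c, c), cons(f(c, cons(cons(e, cons(cons(e, e), cons(e, c))), c)), f(f(cons(cons(c, cons(e, c)), cons(cons(cons(c, c), cons(e, c)), c)), c), c)))   [R5 at 1.1]
3. cons(cons(c, c), cons(f(c, cons(cons(e, cons(cons(e, e), cons(e, c))), c)), f(f(cons(cons(c, cons(e, c)), cons(cons(cons(c, c), cons(e, c)), c)), c), c)))  →  cons(cons(c, c), cons(e, f(f(cons(cons(c, cons(e, c)), cons(cons(cons(c, c), cons(e, c)), c)), c), c)))   [R3 at 2.1]
4. cons(cons(c, c), cons(e, f(f(cons(cons(c, cons(e, c)), cons(cons(cons(c, c), cons(e, c)), c)), c), c)))  →  cons(cons(c, c), cons(e, f(cons(cons(c, c), cons(e, c)), c)))   [R5 at 2.2.1]
5. cons(cons(c, c), cons(e, f(cons(cons(c, c), cons(e, c)), c)))  →  cons(cons(c, c), cons(e, e))   [R5 at 2.2]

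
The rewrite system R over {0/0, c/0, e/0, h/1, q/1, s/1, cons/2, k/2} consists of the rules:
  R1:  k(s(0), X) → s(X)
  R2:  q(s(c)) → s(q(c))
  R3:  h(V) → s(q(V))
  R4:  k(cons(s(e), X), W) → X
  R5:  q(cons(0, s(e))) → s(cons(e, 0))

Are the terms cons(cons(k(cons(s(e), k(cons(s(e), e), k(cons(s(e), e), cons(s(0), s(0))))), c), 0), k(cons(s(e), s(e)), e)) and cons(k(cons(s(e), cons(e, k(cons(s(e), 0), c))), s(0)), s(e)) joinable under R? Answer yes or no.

yes — NF(t₁) = cons(cons(e, 0), s(e)), NF(t₂) = cons(cons(e, 0), s(e))

Reduce t₁ = cons(cons(k(cons(s(e), k(cons(s(e), e), k(cons(s(e), e), cons(s(0), s(0))))), c), 0), k(cons(s(e), s(e)), e)):
1. cons(cons(k(cons(s(e), k(cons(s(e), e), k(cons(s(e), e), cons(s(0), s(0))))), c), 0), k(cons(s(e), s(e)), e))  →  cons(cons(k(cons(s(e), e), k(cons(s(e), e), cons(s(0), s(0)))), 0), k(cons(s(e), s(e)), e))   [R4 at 1.1]
2. cons(cons(k(cons(s(e), e), k(cons(s(e), e), cons(s(0), s(0)))), 0), k(cons(s(e), s(e)), e))  →  cons(cons(e, 0), k(cons(s(e), s(e)), e))   [R4 at 1.1]
3. cons(cons(e, 0), k(cons(s(e), s(e)), e))  →  cons(cons(e, 0), s(e))   [R4 at 2]

Reduce t₂ = cons(k(cons(s(e), cons(e, k(cons(s(e), 0), c))), s(0)), s(e)):
1. cons(k(cons(s(e), cons(e, k(cons(s(e), 0), c))), s(0)), s(e))  →  cons(cons(e, k(cons(s(e), 0), c)), s(e))   [R4 at 1]
2. cons(cons(e, k(cons(s(e), 0), c)), s(e))  →  cons(cons(e, 0), s(e))   [R4 at 1.2]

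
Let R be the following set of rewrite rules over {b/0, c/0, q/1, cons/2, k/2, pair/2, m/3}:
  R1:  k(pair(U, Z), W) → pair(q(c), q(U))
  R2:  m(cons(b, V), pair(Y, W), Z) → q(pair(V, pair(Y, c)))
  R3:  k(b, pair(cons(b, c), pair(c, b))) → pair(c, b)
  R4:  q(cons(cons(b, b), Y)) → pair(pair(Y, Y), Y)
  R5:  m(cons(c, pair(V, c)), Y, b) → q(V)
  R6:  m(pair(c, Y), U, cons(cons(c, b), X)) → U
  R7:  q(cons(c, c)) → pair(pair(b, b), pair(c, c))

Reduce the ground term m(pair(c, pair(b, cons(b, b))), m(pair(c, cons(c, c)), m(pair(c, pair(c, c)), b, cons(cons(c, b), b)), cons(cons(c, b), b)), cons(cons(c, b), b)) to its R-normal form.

b

1. m(pair(c, pair(b, cons(b, b))), m(pair(c, cons(c, c)), m(pair(c, pair(c, c)), b, cons(cons(c, b), b)), cons(cons(c, b), b)), cons(cons(c, b), b))  →  m(pair(c, cons(c, c)), m(pair(c, pair(c, c)), b, cons(cons(c, b), b)), cons(cons(c, b), b))   [R6 at ε]
2. m(pair(c, cons(c, c)), m(pair(c, pair(c, c)), b, cons(cons(c, b), b)), cons(cons(c, b), b))  →  m(pair(c, pair(c, c)), b, cons(cons(c, b), b))   [R6 at ε]
3. m(pair(c, pair(c, c)), b, cons(cons(c, b), b))  →  b   [R6 at ε]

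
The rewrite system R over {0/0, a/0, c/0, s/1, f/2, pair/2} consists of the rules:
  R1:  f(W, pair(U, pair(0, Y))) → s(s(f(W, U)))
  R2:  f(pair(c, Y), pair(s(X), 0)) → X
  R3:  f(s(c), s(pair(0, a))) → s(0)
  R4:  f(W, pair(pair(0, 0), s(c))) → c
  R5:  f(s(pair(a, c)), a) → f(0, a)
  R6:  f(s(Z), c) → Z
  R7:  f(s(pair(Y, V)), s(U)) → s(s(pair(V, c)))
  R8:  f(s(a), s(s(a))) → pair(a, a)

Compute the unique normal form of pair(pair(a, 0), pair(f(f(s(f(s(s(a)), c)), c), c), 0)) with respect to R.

1. pair(pair(a, 0), pair(f(f(s(f(s(s(a)), c)), c), c), 0))  →  pair(pair(a, 0), pair(f(f(s(s(a)), c), c), 0))   [R6 at 2.1.1]
2. pair(pair(a, 0), pair(f(f(s(s(a)), c), c), 0))  →  pair(pair(a, 0), pair(f(s(a), c), 0))   [R6 at 2.1.1]
3. pair(pair(a, 0), pair(f(s(a), c), 0))  →  pair(pair(a, 0), pair(a, 0))   [R6 at 2.1]

pair(pair(a, 0), pair(a, 0))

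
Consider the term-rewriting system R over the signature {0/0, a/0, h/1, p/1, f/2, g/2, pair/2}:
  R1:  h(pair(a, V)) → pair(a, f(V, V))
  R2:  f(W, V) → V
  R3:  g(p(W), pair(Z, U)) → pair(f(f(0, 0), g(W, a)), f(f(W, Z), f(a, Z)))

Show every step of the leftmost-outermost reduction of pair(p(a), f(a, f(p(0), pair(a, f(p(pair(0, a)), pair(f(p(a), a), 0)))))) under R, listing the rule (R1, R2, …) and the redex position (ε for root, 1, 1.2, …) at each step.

pair(p(a), pair(a, pair(a, 0)))

1. pair(p(a), f(a, f(p(0), pair(a, f(p(pair(0, a)), pair(f(p(a), a), 0))))))  →  pair(p(a), f(p(0), pair(a, f(p(pair(0, a)), pair(f(p(a), a), 0)))))   [R2 at 2]
2. pair(p(a), f(p(0), pair(a, f(p(pair(0, a)), pair(f(p(a), a), 0)))))  →  pair(p(a), pair(a, f(p(pair(0, a)), pair(f(p(a), a), 0))))   [R2 at 2]
3. pair(p(a), pair(a, f(p(pair(0, a)), pair(f(p(a), a), 0))))  →  pair(p(a), pair(a, pair(f(p(a), a), 0)))   [R2 at 2.2]
4. pair(p(a), pair(a, pair(f(p(a), a), 0)))  →  pair(p(a), pair(a, pair(a, 0)))   [R2 at 2.2.1]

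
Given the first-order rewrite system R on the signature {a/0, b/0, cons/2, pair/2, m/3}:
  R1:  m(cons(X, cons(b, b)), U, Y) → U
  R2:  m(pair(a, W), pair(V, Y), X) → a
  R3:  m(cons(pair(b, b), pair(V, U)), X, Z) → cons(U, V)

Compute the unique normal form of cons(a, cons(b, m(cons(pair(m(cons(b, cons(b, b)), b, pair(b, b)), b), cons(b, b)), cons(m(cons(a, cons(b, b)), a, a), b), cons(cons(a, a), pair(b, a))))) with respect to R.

cons(a, cons(b, cons(a, b)))

1. cons(a, cons(b, m(cons(pair(m(cons(b, cons(b, b)), b, pair(b, b)), b), cons(b, b)), cons(m(cons(a, cons(b, b)), a, a), b), cons(cons(a, a), pair(b, a)))))  →  cons(a, cons(b, cons(m(cons(a, cons(b, b)), a, a), b)))   [R1 at 2.2]
2. cons(a, cons(b, cons(m(cons(a, cons(b, b)), a, a), b)))  →  cons(a, cons(b, cons(a, b)))   [R1 at 2.2.1]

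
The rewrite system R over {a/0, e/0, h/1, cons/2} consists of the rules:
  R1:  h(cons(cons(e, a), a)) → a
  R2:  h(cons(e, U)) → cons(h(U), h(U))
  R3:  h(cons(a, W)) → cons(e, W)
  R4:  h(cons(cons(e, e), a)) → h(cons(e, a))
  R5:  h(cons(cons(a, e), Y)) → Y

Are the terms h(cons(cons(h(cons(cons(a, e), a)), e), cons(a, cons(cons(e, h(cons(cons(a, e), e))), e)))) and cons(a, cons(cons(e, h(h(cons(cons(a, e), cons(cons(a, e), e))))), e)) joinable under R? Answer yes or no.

yes — NF(t₁) = cons(a, cons(cons(e, e), e)), NF(t₂) = cons(a, cons(cons(e, e), e))

Reduce t₁ = h(cons(cons(h(cons(cons(a, e), a)), e), cons(a, cons(cons(e, h(cons(cons(a, e), e))), e)))):
1. h(cons(cons(h(cons(cons(a, e), a)), e), cons(a, cons(cons(e, h(cons(cons(a, e), e))), e))))  →  h(cons(cons(a, e), cons(a, cons(cons(e, h(cons(cons(a, e), e))), e))))   [R5 at 1.1.1]
2. h(cons(cons(a, e), cons(a, cons(cons(e, h(cons(cons(a, e), e))), e))))  →  cons(a, cons(cons(e, h(cons(cons(a, e), e))), e))   [R5 at ε]
3. cons(a, cons(cons(e, h(cons(cons(a, e), e))), e))  →  cons(a, cons(cons(e, e), e))   [R5 at 2.1.2]

Reduce t₂ = cons(a, cons(cons(e, h(h(cons(cons(a, e), cons(cons(a, e), e))))), e)):
1. cons(a, cons(cons(e, h(h(cons(cons(a, e), cons(cons(a, e), e))))), e))  →  cons(a, cons(cons(e, h(cons(cons(a, e), e))), e))   [R5 at 2.1.2.1]
2. cons(a, cons(cons(e, h(cons(cons(a, e), e))), e))  →  cons(a, cons(cons(e, e), e))   [R5 at 2.1.2]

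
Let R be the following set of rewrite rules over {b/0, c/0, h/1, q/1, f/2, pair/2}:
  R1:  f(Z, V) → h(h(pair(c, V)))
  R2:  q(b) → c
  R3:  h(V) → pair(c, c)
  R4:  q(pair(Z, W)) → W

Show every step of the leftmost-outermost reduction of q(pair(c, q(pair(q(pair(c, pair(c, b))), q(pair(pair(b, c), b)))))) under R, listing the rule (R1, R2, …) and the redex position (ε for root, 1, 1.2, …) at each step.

1. q(pair(c, q(pair(q(pair(c, pair(c, b))), q(pair(pair(b, c), b))))))  →  q(pair(q(pair(c, pair(c, b))), q(pair(pair(b, c), b))))   [R4 at ε]
2. q(pair(q(pair(c, pair(c, b))), q(pair(pair(b, c), b))))  →  q(pair(pair(b, c), b))   [R4 at ε]
3. q(pair(pair(b, c), b))  →  b   [R4 at ε]

b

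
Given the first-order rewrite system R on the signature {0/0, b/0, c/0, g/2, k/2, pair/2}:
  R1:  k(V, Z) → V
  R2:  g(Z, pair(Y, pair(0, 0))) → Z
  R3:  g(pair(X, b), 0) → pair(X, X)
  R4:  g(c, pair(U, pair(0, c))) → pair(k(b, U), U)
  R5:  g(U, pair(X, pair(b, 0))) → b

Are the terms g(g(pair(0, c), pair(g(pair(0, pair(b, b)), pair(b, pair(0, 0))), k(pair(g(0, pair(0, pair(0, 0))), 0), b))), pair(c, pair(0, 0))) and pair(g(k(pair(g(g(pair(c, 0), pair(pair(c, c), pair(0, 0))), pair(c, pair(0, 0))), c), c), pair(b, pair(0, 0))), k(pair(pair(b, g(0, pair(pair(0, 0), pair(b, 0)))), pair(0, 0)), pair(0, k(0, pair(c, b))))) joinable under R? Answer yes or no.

no — NF(t₁) = pair(0, c), NF(t₂) = pair(pair(pair(c, 0), c), pair(pair(b, b), pair(0, 0)))

Reduce t₁ = g(g(pair(0, c), pair(g(pair(0, pair(b, b)), pair(b, pair(0, 0))), k(pair(g(0, pair(0, pair(0, 0))), 0), b))), pair(c, pair(0, 0))):
1. g(g(pair(0, c), pair(g(pair(0, pair(b, b)), pair(b, pair(0, 0))), k(pair(g(0, pair(0, pair(0, 0))), 0), b))), pair(c, pair(0, 0)))  →  g(pair(0, c), pair(g(pair(0, pair(b, b)), pair(b, pair(0, 0))), k(pair(g(0, pair(0, pair(0, 0))), 0), b)))   [R2 at ε]
2. g(pair(0, c), pair(g(pair(0, pair(b, b)), pair(b, pair(0, 0))), k(pair(g(0, pair(0, pair(0, 0))), 0), b)))  →  g(pair(0, c), pair(pair(0, pair(b, b)), k(pair(g(0, pair(0, pair(0, 0))), 0), b)))   [R2 at 2.1]
3. g(pair(0, c), pair(pair(0, pair(b, b)), k(pair(g(0, pair(0, pair(0, 0))), 0), b)))  →  g(pair(0, c), pair(pair(0, pair(b, b)), pair(g(0, pair(0, pair(0, 0))), 0)))   [R1 at 2.2]
4. g(pair(0, c), pair(pair(0, pair(b, b)), pair(g(0, pair(0, pair(0, 0))), 0)))  →  g(pair(0, c), pair(pair(0, pair(b, b)), pair(0, 0)))   [R2 at 2.2.1]
5. g(pair(0, c), pair(pair(0, pair(b, b)), pair(0, 0)))  →  pair(0, c)   [R2 at ε]

Reduce t₂ = pair(g(k(pair(g(g(pair(c, 0), pair(pair(c, c), pair(0, 0))), pair(c, pair(0, 0))), c), c), pair(b, pair(0, 0))), k(pair(pair(b, g(0, pair(pair(0, 0), pair(b, 0)))), pair(0, 0)), pair(0, k(0, pair(c, b))))):
1. pair(g(k(pair(g(g(pair(c, 0), pair(pair(c, c), pair(0, 0))), pair(c, pair(0, 0))), c), c), pair(b, pair(0, 0))), k(pair(pair(b, g(0, pair(pair(0, 0), pair(b, 0)))), pair(0, 0)), pair(0, k(0, pair(c, b)))))  →  pair(k(pair(g(g(pair(c, 0), pair(pair(c, c), pair(0, 0))), pair(c, pair(0, 0))), c), c), k(pair(pair(b, g(0, pair(pair(0, 0), pair(b, 0)))), pair(0, 0)), pair(0, k(0, pair(c, b)))))   [R2 at 1]
2. pair(k(pair(g(g(pair(c, 0), pair(pair(c, c), pair(0, 0))), pair(c, pair(0, 0))), c), c), k(pair(pair(b, g(0, pair(pair(0, 0), pair(b, 0)))), pair(0, 0)), pair(0, k(0, pair(c, b)))))  →  pair(pair(g(g(pair(c, 0), pair(pair(c, c), pair(0, 0))), pair(c, pair(0, 0))), c), k(pair(pair(b, g(0, pair(pair(0, 0), pair(b, 0)))), pair(0, 0)), pair(0, k(0, pair(c, b)))))   [R1 at 1]
3. pair(pair(g(g(pair(c, 0), pair(pair(c, c), pair(0, 0))), pair(c, pair(0, 0))), c), k(pair(pair(b, g(0, pair(pair(0, 0), pair(b, 0)))), pair(0, 0)), pair(0, k(0, pair(c, b)))))  →  pair(pair(g(pair(c, 0), pair(pair(c, c), pair(0, 0))), c), k(pair(pair(b, g(0, pair(pair(0, 0), pair(b, 0)))), pair(0, 0)), pair(0, k(0, pair(c, b)))))   [R2 at 1.1]
4. pair(pair(g(pair(c, 0), pair(pair(c, c), pair(0, 0))), c), k(pair(pair(b, g(0, pair(pair(0, 0), pair(b, 0)))), pair(0, 0)), pair(0, k(0, pair(c, b)))))  →  pair(pair(pair(c, 0), c), k(pair(pair(b, g(0, pair(pair(0, 0), pair(b, 0)))), pair(0, 0)), pair(0, k(0, pair(c, b)))))   [R2 at 1.1]
5. pair(pair(pair(c, 0), c), k(pair(pair(b, g(0, pair(pair(0, 0), pair(b, 0)))), pair(0, 0)), pair(0, k(0, pair(c, b)))))  →  pair(pair(pair(c, 0), c), pair(pair(b, g(0, pair(pair(0, 0), pair(b, 0)))), pair(0, 0)))   [R1 at 2]
6. pair(pair(pair(c, 0), c), pair(pair(b, g(0, pair(pair(0, 0), pair(b, 0)))), pair(0, 0)))  →  pair(pair(pair(c, 0), c), pair(pair(b, b), pair(0, 0)))   [R5 at 2.1.2]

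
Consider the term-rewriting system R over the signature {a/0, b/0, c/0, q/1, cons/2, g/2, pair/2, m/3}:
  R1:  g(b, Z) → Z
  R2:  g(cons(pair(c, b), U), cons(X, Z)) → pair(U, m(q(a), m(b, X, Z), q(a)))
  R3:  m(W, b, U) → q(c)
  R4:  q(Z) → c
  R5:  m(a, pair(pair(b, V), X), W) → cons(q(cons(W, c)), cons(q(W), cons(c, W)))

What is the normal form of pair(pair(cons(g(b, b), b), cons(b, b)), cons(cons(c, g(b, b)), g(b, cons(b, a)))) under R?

pair(pair(cons(b, b), cons(b, b)), cons(cons(c, b), cons(b, a)))

1. pair(pair(cons(g(b, b), b), cons(b, b)), cons(cons(c, g(b, b)), g(b, cons(b, a))))  →  pair(pair(cons(b, b), cons(b, b)), cons(cons(c, g(b, b)), g(b, cons(b, a))))   [R1 at 1.1.1]
2. pair(pair(cons(b, b), cons(b, b)), cons(cons(c, g(b, b)), g(b, cons(b, a))))  →  pair(pair(cons(b, b), cons(b, b)), cons(cons(c, b), g(b, cons(b, a))))   [R1 at 2.1.2]
3. pair(pair(cons(b, b), cons(b, b)), cons(cons(c, b), g(b, cons(b, a))))  →  pair(pair(cons(b, b), cons(b, b)), cons(cons(c, b), cons(b, a)))   [R1 at 2.2]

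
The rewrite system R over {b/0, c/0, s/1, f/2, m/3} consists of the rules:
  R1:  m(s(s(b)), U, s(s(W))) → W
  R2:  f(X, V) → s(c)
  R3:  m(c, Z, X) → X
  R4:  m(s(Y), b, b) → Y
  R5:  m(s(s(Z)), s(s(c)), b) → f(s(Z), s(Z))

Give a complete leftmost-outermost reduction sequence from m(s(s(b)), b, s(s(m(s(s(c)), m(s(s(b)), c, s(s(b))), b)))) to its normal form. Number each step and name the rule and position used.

s(c)

1. m(s(s(b)), b, s(s(m(s(s(c)), m(s(s(b)), c, s(s(b))), b))))  →  m(s(s(c)), m(s(s(b)), c, s(s(b))), b)   [R1 at ε]
2. m(s(s(c)), m(s(s(b)), c, s(s(b))), b)  →  m(s(s(c)), b, b)   [R1 at 2]
3. m(s(s(c)), b, b)  →  s(c)   [R4 at ε]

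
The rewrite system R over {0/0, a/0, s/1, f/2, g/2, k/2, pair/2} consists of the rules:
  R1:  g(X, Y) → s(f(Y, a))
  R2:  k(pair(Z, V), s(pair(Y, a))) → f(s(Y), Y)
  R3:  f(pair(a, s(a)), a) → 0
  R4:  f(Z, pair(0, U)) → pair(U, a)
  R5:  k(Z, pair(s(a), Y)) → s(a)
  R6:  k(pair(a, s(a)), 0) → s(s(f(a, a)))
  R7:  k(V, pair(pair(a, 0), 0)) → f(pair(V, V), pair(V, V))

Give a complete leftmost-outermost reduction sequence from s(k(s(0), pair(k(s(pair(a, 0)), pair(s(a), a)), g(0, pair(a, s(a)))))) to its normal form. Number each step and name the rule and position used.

s(s(a))

1. s(k(s(0), pair(k(s(pair(a, 0)), pair(s(a), a)), g(0, pair(a, s(a))))))  →  s(k(s(0), pair(s(a), g(0, pair(a, s(a))))))   [R5 at 1.2.1]
2. s(k(s(0), pair(s(a), g(0, pair(a, s(a))))))  →  s(s(a))   [R5 at 1]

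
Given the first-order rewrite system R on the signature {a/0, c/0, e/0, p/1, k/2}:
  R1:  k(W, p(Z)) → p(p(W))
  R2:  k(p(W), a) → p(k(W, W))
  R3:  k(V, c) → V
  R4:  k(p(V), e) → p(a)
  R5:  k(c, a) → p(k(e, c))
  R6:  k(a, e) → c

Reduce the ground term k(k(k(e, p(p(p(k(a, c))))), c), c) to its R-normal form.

p(p(e))

1. k(k(k(e, p(p(p(k(a, c))))), c), c)  →  k(k(e, p(p(p(k(a, c))))), c)   [R3 at ε]
2. k(k(e, p(p(p(k(a, c))))), c)  →  k(e, p(p(p(k(a, c)))))   [R3 at ε]
3. k(e, p(p(p(k(a, c)))))  →  p(p(e))   [R1 at ε]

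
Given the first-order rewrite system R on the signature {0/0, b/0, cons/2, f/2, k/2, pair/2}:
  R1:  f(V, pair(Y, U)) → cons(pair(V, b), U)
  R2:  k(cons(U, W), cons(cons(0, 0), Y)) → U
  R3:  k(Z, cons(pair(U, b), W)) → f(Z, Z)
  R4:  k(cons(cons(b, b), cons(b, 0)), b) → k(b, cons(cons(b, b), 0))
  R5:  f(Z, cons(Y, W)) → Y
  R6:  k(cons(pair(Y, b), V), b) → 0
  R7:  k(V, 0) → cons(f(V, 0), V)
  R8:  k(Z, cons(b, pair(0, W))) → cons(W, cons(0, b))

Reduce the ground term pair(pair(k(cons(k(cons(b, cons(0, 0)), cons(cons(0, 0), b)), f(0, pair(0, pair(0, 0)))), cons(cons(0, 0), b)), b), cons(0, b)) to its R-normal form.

1. pair(pair(k(cons(k(cons(b, cons(0, 0)), cons(cons(0, 0), b)), f(0, pair(0, pair(0, 0)))), cons(cons(0, 0), b)), b), cons(0, b))  →  pair(pair(k(cons(b, cons(0, 0)), cons(cons(0, 0), b)), b), cons(0, b))   [R2 at 1.1]
2. pair(pair(k(cons(b, cons(0, 0)), cons(cons(0, 0), b)), b), cons(0, b))  →  pair(pair(b, b), cons(0, b))   [R2 at 1.1]

pair(pair(b, b), cons(0, b))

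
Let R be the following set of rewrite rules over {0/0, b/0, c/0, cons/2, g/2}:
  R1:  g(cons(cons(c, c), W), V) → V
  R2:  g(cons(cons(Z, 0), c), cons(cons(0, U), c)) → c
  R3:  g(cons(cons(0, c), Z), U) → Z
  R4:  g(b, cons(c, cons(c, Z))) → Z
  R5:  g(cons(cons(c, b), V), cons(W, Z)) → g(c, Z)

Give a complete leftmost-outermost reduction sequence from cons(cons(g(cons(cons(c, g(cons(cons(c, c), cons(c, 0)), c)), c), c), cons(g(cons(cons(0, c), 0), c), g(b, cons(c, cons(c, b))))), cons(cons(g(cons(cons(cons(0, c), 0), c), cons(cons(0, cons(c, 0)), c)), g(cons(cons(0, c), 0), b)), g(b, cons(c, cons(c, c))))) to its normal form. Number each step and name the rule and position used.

1. cons(cons(g(cons(cons(c, g(cons(cons(c, c), cons(c, 0)), c)), c), c), cons(g(cons(cons(0, c), 0), c), g(b, cons(c, cons(c, b))))), cons(cons(g(cons(cons(cons(0, c), 0), c), cons(cons(0, cons(c, 0)), c)), g(cons(cons(0, c), 0), b)), g(b, cons(c, cons(c, c)))))  →  cons(cons(g(cons(cons(c, c), c), c), cons(g(cons(cons(0, c), 0), c), g(b, cons(c, cons(c, b))))), cons(cons(g(cons(cons(cons(0, c), 0), c), cons(cons(0, cons(c, 0)), c)), g(cons(cons(0, c), 0), b)), g(b, cons(c, cons(c, c)))))   [R1 at 1.1.1.1.2]
2. cons(cons(g(cons(cons(c, c), c), c), cons(g(cons(cons(0, c), 0), c), g(b, cons(c, cons(c, b))))), cons(cons(g(cons(cons(cons(0, c), 0), c), cons(cons(0, cons(c, 0)), c)), g(cons(cons(0, c), 0), b)), g(b, cons(c, cons(c, c)))))  →  cons(cons(c, cons(g(cons(cons(0, c), 0), c), g(b, cons(c, cons(c, b))))), cons(cons(g(cons(cons(cons(0, c), 0), c), cons(cons(0, cons(c, 0)), c)), g(cons(cons(0, c), 0), b)), g(b, cons(c, cons(c, c)))))   [R1 at 1.1]
3. cons(cons(c, cons(g(cons(cons(0, c), 0), c), g(b, cons(c, cons(c, b))))), cons(cons(g(cons(cons(cons(0, c), 0), c), cons(cons(0, cons(c, 0)), c)), g(cons(cons(0, c), 0), b)), g(b, cons(c, cons(c, c)))))  →  cons(cons(c, cons(0, g(b, cons(c, cons(c, b))))), cons(cons(g(cons(cons(cons(0, c), 0), c), cons(cons(0, cons(c, 0)), c)), g(cons(cons(0, c), 0), b)), g(b, cons(c, cons(c, c)))))   [R3 at 1.2.1]
4. cons(cons(c, cons(0, g(b, cons(c, cons(c, b))))), cons(cons(g(cons(cons(cons(0, c), 0), c), cons(cons(0, cons(c, 0)), c)), g(cons(cons(0, c), 0), b)), g(b, cons(c, cons(c, c)))))  →  cons(cons(c, cons(0, b)), cons(cons(g(cons(cons(cons(0, c), 0), c), cons(cons(0, cons(c, 0)), c)), g(cons(cons(0, c), 0), b)), g(b, cons(c, cons(c, c)))))   [R4 at 1.2.2]
5. cons(cons(c, cons(0, b)), cons(cons(g(cons(cons(cons(0, c), 0), c), cons(cons(0, cons(c, 0)), c)), g(cons(cons(0, c), 0), b)), g(b, cons(c, cons(c, c)))))  →  cons(cons(c, cons(0, b)), cons(cons(c, g(cons(cons(0, c), 0), b)), g(b, cons(c, cons(c, c)))))   [R2 at 2.1.1]
6. cons(cons(c, cons(0, b)), cons(cons(c, g(cons(cons(0, c), 0), b)), g(b, cons(c, cons(c, c)))))  →  cons(cons(c, cons(0, b)), cons(cons(c, 0), g(b, cons(c, cons(c, c)))))   [R3 at 2.1.2]
7. cons(cons(c, cons(0, b)), cons(cons(c, 0), g(b, cons(c, cons(c, c)))))  →  cons(cons(c, cons(0, b)), cons(cons(c, 0), c))   [R4 at 2.2]

cons(cons(c, cons(0, b)), cons(cons(c, 0), c))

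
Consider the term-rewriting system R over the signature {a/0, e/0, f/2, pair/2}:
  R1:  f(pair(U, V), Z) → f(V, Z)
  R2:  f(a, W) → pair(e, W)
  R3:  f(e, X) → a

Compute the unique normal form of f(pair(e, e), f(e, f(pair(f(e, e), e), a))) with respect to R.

1. f(pair(e, e), f(e, f(pair(f(e, e), e), a)))  →  f(e, f(e, f(pair(f(e, e), e), a)))   [R1 at ε]
2. f(e, f(e, f(pair(f(e, e), e), a)))  →  a   [R3 at ε]

a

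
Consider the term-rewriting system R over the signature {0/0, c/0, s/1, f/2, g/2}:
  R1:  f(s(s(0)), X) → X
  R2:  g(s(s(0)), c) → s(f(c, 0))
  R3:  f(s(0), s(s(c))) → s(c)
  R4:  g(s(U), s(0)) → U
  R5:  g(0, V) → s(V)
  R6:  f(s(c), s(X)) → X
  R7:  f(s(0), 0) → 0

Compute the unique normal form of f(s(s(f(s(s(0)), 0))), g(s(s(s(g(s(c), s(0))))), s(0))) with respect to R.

s(s(c))

1. f(s(s(f(s(s(0)), 0))), g(s(s(s(g(s(c), s(0))))), s(0)))  →  f(s(s(0)), g(s(s(s(g(s(c), s(0))))), s(0)))   [R1 at 1.1.1]
2. f(s(s(0)), g(s(s(s(g(s(c), s(0))))), s(0)))  →  g(s(s(s(g(s(c), s(0))))), s(0))   [R1 at ε]
3. g(s(s(s(g(s(c), s(0))))), s(0))  →  s(s(g(s(c), s(0))))   [R4 at ε]
4. s(s(g(s(c), s(0))))  →  s(s(c))   [R4 at 1.1]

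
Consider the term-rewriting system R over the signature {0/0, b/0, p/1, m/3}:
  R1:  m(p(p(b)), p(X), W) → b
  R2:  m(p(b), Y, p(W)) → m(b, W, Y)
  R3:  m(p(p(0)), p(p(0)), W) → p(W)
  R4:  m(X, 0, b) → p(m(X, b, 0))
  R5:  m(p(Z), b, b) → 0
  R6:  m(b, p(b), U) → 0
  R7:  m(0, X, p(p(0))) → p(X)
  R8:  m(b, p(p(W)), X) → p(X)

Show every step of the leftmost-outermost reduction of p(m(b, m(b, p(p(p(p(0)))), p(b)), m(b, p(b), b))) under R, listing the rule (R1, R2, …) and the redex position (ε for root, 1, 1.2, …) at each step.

p(p(0))

1. p(m(b, m(b, p(p(p(p(0)))), p(b)), m(b, p(b), b)))  →  p(m(b, p(p(b)), m(b, p(b), b)))   [R8 at 1.2]
2. p(m(b, p(p(b)), m(b, p(b), b)))  →  p(p(m(b, p(b), b)))   [R8 at 1]
3. p(p(m(b, p(b), b)))  →  p(p(0))   [R6 at 1.1]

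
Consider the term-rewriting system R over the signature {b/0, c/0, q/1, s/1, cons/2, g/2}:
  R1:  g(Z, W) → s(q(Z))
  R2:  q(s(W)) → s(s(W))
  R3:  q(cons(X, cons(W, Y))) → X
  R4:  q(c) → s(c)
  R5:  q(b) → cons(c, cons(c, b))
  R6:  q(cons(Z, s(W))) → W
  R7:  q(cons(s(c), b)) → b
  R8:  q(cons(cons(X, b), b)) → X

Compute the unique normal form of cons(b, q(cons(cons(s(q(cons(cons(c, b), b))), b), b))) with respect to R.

cons(b, s(c))

1. cons(b, q(cons(cons(s(q(cons(cons(c, b), b))), b), b)))  →  cons(b, s(q(cons(cons(c, b), b))))   [R8 at 2]
2. cons(b, s(q(cons(cons(c, b), b))))  →  cons(b, s(c))   [R8 at 2.1]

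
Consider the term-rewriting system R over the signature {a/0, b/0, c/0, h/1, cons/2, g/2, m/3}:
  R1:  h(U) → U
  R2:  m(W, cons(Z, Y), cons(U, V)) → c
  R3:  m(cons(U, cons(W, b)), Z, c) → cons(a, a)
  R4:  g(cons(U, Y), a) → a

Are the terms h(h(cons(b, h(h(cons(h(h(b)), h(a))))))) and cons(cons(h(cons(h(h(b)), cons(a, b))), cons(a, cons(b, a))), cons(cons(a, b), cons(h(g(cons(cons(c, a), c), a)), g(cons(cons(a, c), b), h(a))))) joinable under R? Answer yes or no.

Reduce t₁ = h(h(cons(b, h(h(cons(h(h(b)), h(a))))))):
1. h(h(cons(b, h(h(cons(h(h(b)), h(a)))))))  →  h(cons(b, h(h(cons(h(h(b)), h(a))))))   [R1 at ε]
2. h(cons(b, h(h(cons(h(h(b)), h(a))))))  →  cons(b, h(h(cons(h(h(b)), h(a)))))   [R1 at ε]
3. cons(b, h(h(cons(h(h(b)), h(a)))))  →  cons(b, h(cons(h(h(b)), h(a))))   [R1 at 2]
4. cons(b, h(cons(h(h(b)), h(a))))  →  cons(b, cons(h(h(b)), h(a)))   [R1 at 2]
5. cons(b, cons(h(h(b)), h(a)))  →  cons(b, cons(h(b), h(a)))   [R1 at 2.1]
6. cons(b, cons(h(b), h(a)))  →  cons(b, cons(b, h(a)))   [R1 at 2.1]
7. cons(b, cons(b, h(a)))  →  cons(b, cons(b, a))   [R1 at 2.2]

Reduce t₂ = cons(cons(h(cons(h(h(b)), cons(a, b))), cons(a, cons(b, a))), cons(cons(a, b), cons(h(g(cons(cons(c, a), c), a)), g(cons(cons(a, c), b), h(a))))):
1. cons(cons(h(cons(h(h(b)), cons(a, b))), cons(a, cons(b, a))), cons(cons(a, b), cons(h(g(cons(cons(c, a), c), a)), g(cons(cons(a, c), b), h(a)))))  →  cons(cons(cons(h(h(b)), cons(a, b)), cons(a, cons(b, a))), cons(cons(a, b), cons(h(g(cons(cons(c, a), c), a)), g(cons(cons(a, c), b), h(a)))))   [R1 at 1.1]
2. cons(cons(cons(h(h(b)), cons(a, b)), cons(a, cons(b, a))), cons(cons(a, b), cons(h(g(cons(cons(c, a), c), a)), g(cons(cons(a, c), b), h(a)))))  →  cons(cons(cons(h(b), cons(a, b)), cons(a, cons(b, a))), cons(cons(a, b), cons(h(g(cons(cons(c, a), c), a)), g(cons(cons(a, c), b), h(a)))))   [R1 at 1.1.1]
3. cons(cons(cons(h(b), cons(a, b)), cons(a, cons(b, a))), cons(cons(a, b), cons(h(g(cons(cons(c, a), c), a)), g(cons(cons(a, c), b), h(a)))))  →  cons(cons(cons(b, cons(a, b)), cons(a, cons(b, a))), cons(cons(a, b), cons(h(g(cons(cons(c, a), c), a)), g(cons(cons(a, c), b), h(a)))))   [R1 at 1.1.1]
4. cons(cons(cons(b, cons(a, b)), cons(a, cons(b, a))), cons(cons(a, b), cons(h(g(cons(cons(c, a), c), a)), g(cons(cons(a, c), b), h(a)))))  →  cons(cons(cons(b, cons(a, b)), cons(a, cons(b, a))), cons(cons(a, b), cons(g(cons(cons(c, a), c), a), g(cons(cons(a, c), b), h(a)))))   [R1 at 2.2.1]
5. cons(cons(cons(b, cons(a, b)), cons(a, cons(b, a))), cons(cons(a, b), cons(g(cons(cons(c, a), c), a), g(cons(cons(a, c), b), h(a)))))  →  cons(cons(cons(b, cons(a, b)), cons(a, cons(b, a))), cons(cons(a, b), cons(a, g(cons(cons(a, c), b), h(a)))))   [R4 at 2.2.1]
6. cons(cons(cons(b, cons(a, b)), cons(a, cons(b, a))), cons(cons(a, b), cons(a, g(cons(cons(a, c), b), h(a)))))  →  cons(cons(cons(b, cons(a, b)), cons(a, cons(b, a))), cons(cons(a, b), cons(a, g(cons(cons(a, c), b), a))))   [R1 at 2.2.2.2]
7. cons(cons(cons(b, cons(a, b)), cons(a, cons(b, a))), cons(cons(a, b), cons(a, g(cons(cons(a, c), b), a))))  →  cons(cons(cons(b, cons(a, b)), cons(a, cons(b, a))), cons(cons(a, b), cons(a, a)))   [R4 at 2.2.2]

no — NF(t₁) = cons(b, cons(b, a)), NF(t₂) = cons(cons(cons(b, cons(a, b)), cons(a, cons(b, a))), cons(cons(a, b), cons(a, a)))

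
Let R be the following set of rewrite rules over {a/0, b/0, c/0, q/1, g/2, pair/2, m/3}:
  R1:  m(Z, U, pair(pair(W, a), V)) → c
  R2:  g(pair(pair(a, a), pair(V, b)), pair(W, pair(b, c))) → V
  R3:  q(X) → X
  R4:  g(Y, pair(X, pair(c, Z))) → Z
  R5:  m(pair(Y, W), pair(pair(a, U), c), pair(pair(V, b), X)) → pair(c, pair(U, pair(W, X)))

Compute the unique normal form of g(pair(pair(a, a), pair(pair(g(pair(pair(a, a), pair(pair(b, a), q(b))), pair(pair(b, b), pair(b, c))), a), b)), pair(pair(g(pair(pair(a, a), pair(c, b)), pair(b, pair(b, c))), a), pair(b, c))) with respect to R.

pair(pair(b, a), a)

1. g(pair(pair(a, a), pair(pair(g(pair(pair(a, a), pair(pair(b, a), q(b))), pair(pair(b, b), pair(b, c))), a), b)), pair(pair(g(pair(pair(a, a), pair(c, b)), pair(b, pair(b, c))), a), pair(b, c)))  →  pair(g(pair(pair(a, a), pair(pair(b, a), q(b))), pair(pair(b, b), pair(b, c))), a)   [R2 at ε]
2. pair(g(pair(pair(a, a), pair(pair(b, a), q(b))), pair(pair(b, b), pair(b, c))), a)  →  pair(g(pair(pair(a, a), pair(pair(b, a), b)), pair(pair(b, b), pair(b, c))), a)   [R3 at 1.1.2.2]
3. pair(g(pair(pair(a, a), pair(pair(b, a), b)), pair(pair(b, b), pair(b, c))), a)  →  pair(pair(b, a), a)   [R2 at 1]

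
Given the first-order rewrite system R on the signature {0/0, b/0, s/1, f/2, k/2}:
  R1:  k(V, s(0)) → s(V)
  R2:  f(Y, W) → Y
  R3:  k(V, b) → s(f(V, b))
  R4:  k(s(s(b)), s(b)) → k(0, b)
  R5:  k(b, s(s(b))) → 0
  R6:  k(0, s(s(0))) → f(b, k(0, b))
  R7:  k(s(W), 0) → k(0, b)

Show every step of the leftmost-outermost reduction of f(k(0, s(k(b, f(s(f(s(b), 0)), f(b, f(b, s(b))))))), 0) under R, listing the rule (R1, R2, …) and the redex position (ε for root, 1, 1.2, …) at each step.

1. f(k(0, s(k(b, f(s(f(s(b), 0)), f(b, f(b, s(b))))))), 0)  →  k(0, s(k(b, f(s(f(s(b), 0)), f(b, f(b, s(b)))))))   [R2 at ε]
2. k(0, s(k(b, f(s(f(s(b), 0)), f(b, f(b, s(b)))))))  →  k(0, s(k(b, s(f(s(b), 0)))))   [R2 at 2.1.2]
3. k(0, s(k(b, s(f(s(b), 0)))))  →  k(0, s(k(b, s(s(b)))))   [R2 at 2.1.2.1]
4. k(0, s(k(b, s(s(b)))))  →  k(0, s(0))   [R5 at 2.1]
5. k(0, s(0))  →  s(0)   [R1 at ε]

s(0)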